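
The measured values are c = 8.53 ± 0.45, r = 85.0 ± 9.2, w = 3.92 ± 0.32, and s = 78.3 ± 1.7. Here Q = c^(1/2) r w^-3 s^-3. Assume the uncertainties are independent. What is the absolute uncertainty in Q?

2.38e-06

For a monomial Q ∝ c^(1/2), r, w^-3, s^-3, fractional errors add in quadrature:
  (½·δc/c)² = (0.5×0.0528)² = 0.000696;  (1·δr/r)² = (1×0.108)² = 0.0117;  (-3·δw/w)² = (-3×0.0816)² = 0.0600;  (-3·δs/s)² = (-3×0.0217)² = 0.00424
δQ/Q = √(0.0766) = 0.277
Q = 8.59e-06, so δQ = 0.277 × 8.59e-06 = 2.38e-06.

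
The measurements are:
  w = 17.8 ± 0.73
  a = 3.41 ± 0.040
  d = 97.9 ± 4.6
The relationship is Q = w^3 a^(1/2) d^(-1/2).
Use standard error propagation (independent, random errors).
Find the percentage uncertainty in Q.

12.5%

Since Q is a product/quotient, work with relative uncertainties:
  (3·δw/w)² = (3×0.0410)² = 0.0151;  (½·δa/a)² = (0.5×0.0117)² = 3.44e-05;  (−½·δd/d)² = (-0.5×0.0470)² = 0.000552
δQ/Q = √(0.0157) = 0.125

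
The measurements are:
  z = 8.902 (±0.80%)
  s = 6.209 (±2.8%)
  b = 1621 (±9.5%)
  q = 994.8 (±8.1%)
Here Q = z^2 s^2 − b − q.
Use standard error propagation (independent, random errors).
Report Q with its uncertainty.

Let p = z^2·s^2 = 3055. δp/p = √((2·δz/z)² + (2·δs/s)²) = √(0.000256 + 0.00314) = 0.0582, so δp = 178.
Q = p − b − q: δQ = √(δp² + δb² + δq²) = √(31700 + 23700 + 6490) = 249
Q = 439.3.

439.3 ± 249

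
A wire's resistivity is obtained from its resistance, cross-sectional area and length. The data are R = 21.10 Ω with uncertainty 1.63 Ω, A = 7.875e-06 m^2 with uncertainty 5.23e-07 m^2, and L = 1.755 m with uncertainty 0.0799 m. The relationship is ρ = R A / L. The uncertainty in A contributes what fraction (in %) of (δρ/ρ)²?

35.4%

(δρ/ρ)² = (1·δR/R)² + (1·δA/A)² + (-1·δL/L)²
  R term: (1×0.0773)² = 0.00597
  A term: (1×0.0664)² = 0.00441
  L term: (-1×0.0455)² = 0.00207
Total = 0.0125. Share from A = 0.00441/0.0125 = 0.354.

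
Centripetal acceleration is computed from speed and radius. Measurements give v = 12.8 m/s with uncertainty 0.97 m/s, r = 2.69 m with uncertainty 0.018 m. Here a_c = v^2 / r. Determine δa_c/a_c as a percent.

15.2%

For a monomial a_c ∝ v^2, r^-1, fractional errors add in quadrature:
  (2·δv/v)² = (2×0.0758)² = 0.0230;  (-1·δr/r)² = (-1×0.00669)² = 4.48e-05
δa_c/a_c = √(0.0230) = 0.152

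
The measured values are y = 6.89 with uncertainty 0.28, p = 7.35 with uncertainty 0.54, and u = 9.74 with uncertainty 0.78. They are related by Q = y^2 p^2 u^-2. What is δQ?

Q is a product of powers, so relative uncertainties combine in quadrature:
  (2·δy/y)² = (2×0.0406)² = 0.00661;  (2·δp/p)² = (2×0.0735)² = 0.0216;  (-2·δu/u)² = (-2×0.0801)² = 0.0257
δQ/Q = √(0.0538) = 0.232
Q = 27.0, so δQ = 0.232 × 27.0 = 6.27.

6.27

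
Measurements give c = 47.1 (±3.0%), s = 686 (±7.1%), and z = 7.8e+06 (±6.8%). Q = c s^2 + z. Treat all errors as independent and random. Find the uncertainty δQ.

3.26e+06

Let p = c·s^2 = 2.22e+07. δp/p = √((1·δc/c)² + (2·δs/s)²) = √(0.000900 + 0.0202) = 0.145, so δp = 3.22e+06.
Q = p + z: δQ = √(δp² + δz²) = √(1.03e+13 + 2.81e+11) = 3.26e+06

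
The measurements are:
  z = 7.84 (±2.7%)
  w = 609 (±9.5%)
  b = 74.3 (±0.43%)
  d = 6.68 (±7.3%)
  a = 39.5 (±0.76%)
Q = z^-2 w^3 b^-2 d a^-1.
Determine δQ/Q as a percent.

29.9%

Since Q is a product/quotient, work with relative uncertainties:
  (-2·δz/z)² = (-2×0.0270)² = 0.00292;  (3·δw/w)² = (3×0.0950)² = 0.0812;  (-2·δb/b)² = (-2×0.00430)² = 7.4e-05;  (1·δd/d)² = (1×0.0730)² = 0.00533;  (-1·δa/a)² = (-1×0.00760)² = 5.78e-05
δQ/Q = √(0.0896) = 0.299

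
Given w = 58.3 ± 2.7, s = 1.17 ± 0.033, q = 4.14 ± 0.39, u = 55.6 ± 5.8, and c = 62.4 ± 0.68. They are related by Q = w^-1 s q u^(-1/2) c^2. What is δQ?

Q is a product of powers, so relative uncertainties combine in quadrature:
  (-1·δw/w)² = (-1×0.0463)² = 0.00214;  (1·δs/s)² = (1×0.0282)² = 0.000796;  (1·δq/q)² = (1×0.0942)² = 0.00887;  (−½·δu/u)² = (-0.5×0.104)² = 0.00272;  (2·δc/c)² = (2×0.0109)² = 0.000475
δQ/Q = √(0.0150) = 0.123
Q = 43.4, so δQ = 0.123 × 43.4 = 5.32.

5.32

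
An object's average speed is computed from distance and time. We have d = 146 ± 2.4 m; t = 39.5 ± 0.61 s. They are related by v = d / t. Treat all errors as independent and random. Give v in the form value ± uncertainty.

3.70 ± 0.0834 m/s

Each factor contributes (exponent × relative error)² to (δv/v)²:
  (1·δd/d)² = (1×0.0164)² = 0.000270;  (-1·δt/t)² = (-1×0.0154)² = 0.000238
δv/v = √(0.000509) = 0.0226
v = 3.70 m/s, so δv = 0.0226 × 3.70 = 0.0834 m/s.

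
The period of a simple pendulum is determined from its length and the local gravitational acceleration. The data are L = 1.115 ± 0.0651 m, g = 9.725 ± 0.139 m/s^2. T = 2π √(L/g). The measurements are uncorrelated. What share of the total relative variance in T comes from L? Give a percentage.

94.3%

(δT/T)² = (½·δL/L)² + (−½·δg/g)²
  L term: (0.5×0.0584)² = 0.000852
  g term: (-0.5×0.0143)² = 5.11e-05
Total = 0.000903. Share from L = 0.000852/0.000903 = 0.943.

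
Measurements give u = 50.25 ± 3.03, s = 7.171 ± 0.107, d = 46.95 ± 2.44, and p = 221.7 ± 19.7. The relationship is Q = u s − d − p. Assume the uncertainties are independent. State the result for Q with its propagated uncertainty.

91.69 ± 29.9

Let w = u·s = 360.3. δw/w = √((1·δu/u)² + (1·δs/s)²) = √(0.00364 + 0.000223) = 0.0621, so δw = 22.4.
Q = w − d − p: δQ = √(δw² + δd² + δp²) = √(501 + 5.95 + 388) = 29.9
Q = 91.69.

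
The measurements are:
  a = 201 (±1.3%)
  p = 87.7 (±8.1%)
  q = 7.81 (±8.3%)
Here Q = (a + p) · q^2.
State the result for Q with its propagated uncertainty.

Let u = a + p = 289. δu = √(δa² + δp²) = √(6.83 + 50.5) = 7.57, so δu/u = 0.0262.
Q is then a monomial in u, q:
δQ/Q = √((δu/u)² + (2·δq/q)²) = √(0.000687 + 0.0276) = 0.168
Q = 17600, so δQ = 0.168 × 17600 = 2960.

17600 ± 2960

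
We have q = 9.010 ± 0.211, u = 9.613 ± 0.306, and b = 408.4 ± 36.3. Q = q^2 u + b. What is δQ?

Let p = q^2·u = 780.4. δp/p = √((2·δq/q)² + (1·δu/u)²) = √(0.00219 + 0.00101) = 0.0566, so δp = 44.2.
Q = p + b: δQ = √(δp² + δb²) = √(1950 + 1320) = 57.2

57.2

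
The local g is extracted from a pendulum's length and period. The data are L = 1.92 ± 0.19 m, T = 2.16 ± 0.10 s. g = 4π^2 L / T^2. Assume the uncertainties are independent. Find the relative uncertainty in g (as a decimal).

Since g is a product/quotient, work with relative uncertainties:
  (1·δL/L)² = (1×0.0990)² = 0.00979;  (-2·δT/T)² = (-2×0.0463)² = 0.00857
δg/g = √(0.0184) = 0.136

0.136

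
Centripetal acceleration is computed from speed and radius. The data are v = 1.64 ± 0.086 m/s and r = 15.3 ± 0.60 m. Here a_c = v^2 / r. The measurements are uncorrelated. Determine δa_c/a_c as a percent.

11.2%

Since a_c is a product/quotient, work with relative uncertainties:
  (2·δv/v)² = (2×0.0524)² = 0.0110;  (-1·δr/r)² = (-1×0.0392)² = 0.00154
δa_c/a_c = √(0.0125) = 0.112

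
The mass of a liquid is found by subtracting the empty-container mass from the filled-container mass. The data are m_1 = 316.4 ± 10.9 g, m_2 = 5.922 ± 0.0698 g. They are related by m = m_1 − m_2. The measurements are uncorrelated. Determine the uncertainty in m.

10.9 g

Sums and differences: (δm)² = Σ (cᵢ δxᵢ)².
  (δm_1)² = 119;  (δm_2)² = 0.00487
δm = √(119) = 10.9 g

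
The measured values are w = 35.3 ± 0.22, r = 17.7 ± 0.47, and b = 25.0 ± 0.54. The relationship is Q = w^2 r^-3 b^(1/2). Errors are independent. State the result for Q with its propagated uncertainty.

1.12 ± 0.0914

Products/powers → add relative errors in quadrature, weighted by exponent:
  (2·δw/w)² = (2×0.00623)² = 0.000155;  (-3·δr/r)² = (-3×0.0266)² = 0.00635;  (½·δb/b)² = (0.5×0.0216)² = 0.000117
δQ/Q = √(0.00662) = 0.0814
Q = 1.12, so δQ = 0.0814 × 1.12 = 0.0914.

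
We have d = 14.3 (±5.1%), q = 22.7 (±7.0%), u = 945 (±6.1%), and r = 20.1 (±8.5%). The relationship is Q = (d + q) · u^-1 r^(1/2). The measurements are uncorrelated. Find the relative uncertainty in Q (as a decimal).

Let w = d + q = 37.0. δw = √(δd² + δq²) = √(0.532 + 2.52) = 1.75, so δw/w = 0.0473.
Q is then a monomial in w, u, r:
δQ/Q = √((δw/w)² + (-1·δu/u)² + (½·δr/r)²) = √(0.00223 + 0.00372 + 0.00181) = 0.0881

0.0881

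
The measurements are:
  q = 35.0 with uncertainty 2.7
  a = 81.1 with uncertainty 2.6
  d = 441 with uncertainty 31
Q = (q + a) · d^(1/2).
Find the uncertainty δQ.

116

Let u = q + a = 116. δu = √(δq² + δa²) = √(7.29 + 6.76) = 3.75, so δu/u = 0.0323.
Q is then a monomial in u, d:
δQ/Q = √((δu/u)² + (½·δd/d)²) = √(0.00104 + 0.00124) = 0.0477
Q = 2440, so δQ = 0.0477 × 2440 = 116.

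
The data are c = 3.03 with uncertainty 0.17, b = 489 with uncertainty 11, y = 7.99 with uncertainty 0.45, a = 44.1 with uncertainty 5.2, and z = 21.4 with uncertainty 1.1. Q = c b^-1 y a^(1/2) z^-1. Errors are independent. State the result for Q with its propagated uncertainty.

0.0154 ± 0.00175

Products/powers → add relative errors in quadrature, weighted by exponent:
  (1·δc/c)² = (1×0.0561)² = 0.00315;  (-1·δb/b)² = (-1×0.0225)² = 0.000506;  (1·δy/y)² = (1×0.0563)² = 0.00317;  (½·δa/a)² = (0.5×0.118)² = 0.00348;  (-1·δz/z)² = (-1×0.0514)² = 0.00264
δQ/Q = √(0.0129) = 0.114
Q = 0.0154, so δQ = 0.114 × 0.0154 = 0.00175.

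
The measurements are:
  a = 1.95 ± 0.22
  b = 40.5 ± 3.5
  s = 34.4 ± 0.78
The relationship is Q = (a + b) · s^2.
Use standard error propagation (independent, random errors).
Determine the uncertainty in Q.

4730

Let u = a + b = 42.5. δu = √(δa² + δb²) = √(0.0484 + 12.2) = 3.51, so δu/u = 0.0826.
Q is then a monomial in u, s:
δQ/Q = √((δu/u)² + (2·δs/s)²) = √(0.00682 + 0.00206) = 0.0942
Q = 50200, so δQ = 0.0942 × 50200 = 4730.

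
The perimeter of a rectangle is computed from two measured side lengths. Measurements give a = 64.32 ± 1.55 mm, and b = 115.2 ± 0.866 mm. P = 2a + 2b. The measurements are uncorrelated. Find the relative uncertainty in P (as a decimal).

Sums and differences: (δP)² = Σ (cᵢ δxᵢ)².
  (2·δa)² = 9.61;  (2·δb)² = 3.00
δP = √(12.6) = 3.55 mm
P = 359.0 mm, so δP/P = 3.55/359.0 = 0.00989.

0.00989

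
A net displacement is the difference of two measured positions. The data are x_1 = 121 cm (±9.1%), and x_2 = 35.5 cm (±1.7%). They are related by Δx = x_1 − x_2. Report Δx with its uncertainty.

Each term contributes (cᵢ δxᵢ)² to (δΔx)²:
  (δx_1)² = 121;  (δx_2)² = 0.364
δΔx = √(122) = 11.0 cm
Δx = 85.5 cm.

85.5 ± 11.0 cm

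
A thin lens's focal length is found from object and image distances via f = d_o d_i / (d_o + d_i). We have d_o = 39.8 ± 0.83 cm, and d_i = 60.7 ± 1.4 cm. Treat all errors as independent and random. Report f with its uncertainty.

∂f/∂d_o = (d_i/(d_o+d_i))² = 0.365;  ∂f/∂d_i = (d_o/(d_o+d_i))² = 0.157
δf = √((∂f/∂d_o · δd_o)² + (∂f/∂d_i · δd_i)²) = √(0.0917 + 0.0482) = 0.374 cm
f = 24.0 cm.

24.0 ± 0.374 cm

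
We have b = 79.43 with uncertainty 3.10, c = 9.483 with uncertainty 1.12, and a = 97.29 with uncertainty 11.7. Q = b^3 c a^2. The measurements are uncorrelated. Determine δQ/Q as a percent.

Since Q is a product/quotient, work with relative uncertainties:
  (3·δb/b)² = (3×0.0390)² = 0.0137;  (1·δc/c)² = (1×0.118)² = 0.0139;  (2·δa/a)² = (2×0.120)² = 0.0578
δQ/Q = √(0.0855) = 0.292

29.2%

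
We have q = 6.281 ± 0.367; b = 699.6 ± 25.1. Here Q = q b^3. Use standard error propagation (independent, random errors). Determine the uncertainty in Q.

Relative error in a monomial: (δQ/Q)² = Σ (nᵢ · δxᵢ/xᵢ)².
  (1·δq/q)² = (1×0.0584)² = 0.00341;  (3·δb/b)² = (3×0.0359)² = 0.0116
δQ/Q = √(0.0150) = 0.122
Q = 2.151e+09, so δQ = 0.122 × 2.151e+09 = 2.63e+08.

2.63e+08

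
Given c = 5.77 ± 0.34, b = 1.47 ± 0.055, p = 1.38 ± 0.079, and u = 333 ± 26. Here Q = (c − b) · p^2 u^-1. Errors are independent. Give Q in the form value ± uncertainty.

0.0246 ± 0.00394

Let w = c − b = 4.30. δw = √(δc² + δb²) = √(0.116 + 0.00302) = 0.344, so δw/w = 0.0801.
Q is then a monomial in w, p, u:
δQ/Q = √((δw/w)² + (2·δp/p)² + (-1·δu/u)²) = √(0.00642 + 0.0131 + 0.00610) = 0.160
Q = 0.0246, so δQ = 0.160 × 0.0246 = 0.00394.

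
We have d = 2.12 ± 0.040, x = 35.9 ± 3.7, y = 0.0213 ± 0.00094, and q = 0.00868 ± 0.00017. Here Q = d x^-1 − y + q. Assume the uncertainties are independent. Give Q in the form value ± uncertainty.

0.0464 ± 0.00626

Let p = d·x^-1 = 0.0591. δp/p = √((1·δd/d)² + (-1·δx/x)²) = √(0.000356 + 0.0106) = 0.105, so δp = 0.00619.
Q = p − y + q: δQ = √(δp² + δy² + δq²) = √(3.83e-05 + 8.84e-07 + 2.89e-08) = 0.00626
Q = 0.0464.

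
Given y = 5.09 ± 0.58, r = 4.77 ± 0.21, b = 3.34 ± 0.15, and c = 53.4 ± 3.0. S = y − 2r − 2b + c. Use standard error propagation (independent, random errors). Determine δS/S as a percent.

7.33%

S is a linear combination, so absolute uncertainties add in quadrature:
  (δy)² = 0.336;  (2·δr)² = 0.176;  (2·δb)² = 0.0900;  (δc)² = 9.00
δS = √(9.60) = 3.10
S = 42.3, so δS/S = 3.10/42.3 = 0.0733.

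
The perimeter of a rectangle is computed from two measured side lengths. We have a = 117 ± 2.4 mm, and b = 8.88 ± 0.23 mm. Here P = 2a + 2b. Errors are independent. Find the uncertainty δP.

4.82 mm

P is a linear combination, so absolute uncertainties add in quadrature:
  (2·δa)² = 23.0;  (2·δb)² = 0.212
δP = √(23.3) = 4.82 mm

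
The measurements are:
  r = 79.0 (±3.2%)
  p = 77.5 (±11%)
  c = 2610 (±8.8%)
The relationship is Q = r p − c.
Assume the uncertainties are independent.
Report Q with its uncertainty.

3510 ± 738

Let w = r·p = 6120. δw/w = √((1·δr/r)² + (1·δp/p)²) = √(0.00102 + 0.0121) = 0.115, so δw = 701.
Q = w − c: δQ = √(δw² + δc²) = √(4.92e+05 + 52800) = 738
Q = 3510.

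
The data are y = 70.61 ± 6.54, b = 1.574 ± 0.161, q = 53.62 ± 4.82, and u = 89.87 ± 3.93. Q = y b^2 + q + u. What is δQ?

Let p = y·b^2 = 174.9. δp/p = √((1·δy/y)² + (2·δb/b)²) = √(0.00858 + 0.0419) = 0.225, so δp = 39.3.
Q = p + q + u: δQ = √(δp² + δq² + δu²) = √(1540 + 23.2 + 15.4) = 39.8

39.8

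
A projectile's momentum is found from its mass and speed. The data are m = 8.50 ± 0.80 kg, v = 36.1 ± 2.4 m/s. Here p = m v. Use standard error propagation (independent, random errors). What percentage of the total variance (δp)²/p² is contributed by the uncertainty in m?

66.7%

(δp/p)² = (1·δm/m)² + (1·δv/v)²
  m term: (1×0.0941)² = 0.00886
  v term: (1×0.0665)² = 0.00442
Total = 0.0133. Share from m = 0.00886/0.0133 = 0.667.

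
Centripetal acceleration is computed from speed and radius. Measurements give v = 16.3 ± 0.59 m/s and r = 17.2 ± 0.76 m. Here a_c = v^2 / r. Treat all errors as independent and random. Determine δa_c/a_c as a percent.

8.48%

a_c is a product of powers, so relative uncertainties combine in quadrature:
  (2·δv/v)² = (2×0.0362)² = 0.00524;  (-1·δr/r)² = (-1×0.0442)² = 0.00195
δa_c/a_c = √(0.00719) = 0.0848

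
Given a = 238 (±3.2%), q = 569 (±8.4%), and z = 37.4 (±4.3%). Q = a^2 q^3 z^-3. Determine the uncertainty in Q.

5.79e+07

Since Q is a product/quotient, work with relative uncertainties:
  (2·δa/a)² = (2×0.0320)² = 0.00410;  (3·δq/q)² = (3×0.0840)² = 0.0635;  (-3·δz/z)² = (-3×0.0430)² = 0.0166
δQ/Q = √(0.0842) = 0.290
Q = 1.99e+08, so δQ = 0.290 × 1.99e+08 = 5.79e+07.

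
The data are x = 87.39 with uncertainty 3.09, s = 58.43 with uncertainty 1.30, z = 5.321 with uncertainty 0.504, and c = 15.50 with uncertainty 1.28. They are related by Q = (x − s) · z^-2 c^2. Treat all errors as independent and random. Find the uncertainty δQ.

68.0

Let u = x − s = 28.96. δu = √(δx² + δs²) = √(9.55 + 1.69) = 3.35, so δu/u = 0.116.
Q is then a monomial in u, z, c:
δQ/Q = √((δu/u)² + (-2·δz/z)² + (2·δc/c)²) = √(0.0134 + 0.0359 + 0.0273) = 0.277
Q = 245.7, so δQ = 0.277 × 245.7 = 68.0.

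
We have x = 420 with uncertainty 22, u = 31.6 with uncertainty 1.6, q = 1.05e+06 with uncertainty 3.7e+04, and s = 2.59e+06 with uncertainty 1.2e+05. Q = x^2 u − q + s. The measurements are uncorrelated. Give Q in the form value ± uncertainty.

(7.11 ± 0.661) × 10^6

Let p = x^2·u = 5.57e+06. δp/p = √((2·δx/x)² + (1·δu/u)²) = √(0.0110 + 0.00256) = 0.116, so δp = 6.49e+05.
Q = p − q + s: δQ = √(δp² + δq² + δs²) = √(4.21e+11 + 1.37e+09 + 1.44e+10) = 6.61e+05
Q = 7.11e+06.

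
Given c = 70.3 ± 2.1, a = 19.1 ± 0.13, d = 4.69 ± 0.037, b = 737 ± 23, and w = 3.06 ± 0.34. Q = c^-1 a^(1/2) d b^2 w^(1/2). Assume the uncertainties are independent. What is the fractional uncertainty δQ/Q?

Relative error in a monomial: (δQ/Q)² = Σ (nᵢ · δxᵢ/xᵢ)².
  (-1·δc/c)² = (-1×0.0299)² = 0.000892;  (½·δa/a)² = (0.5×0.00681)² = 1.16e-05;  (1·δd/d)² = (1×0.00789)² = 6.22e-05;  (2·δb/b)² = (2×0.0312)² = 0.00390;  (½·δw/w)² = (0.5×0.111)² = 0.00309
δQ/Q = √(0.00795) = 0.0892

0.0892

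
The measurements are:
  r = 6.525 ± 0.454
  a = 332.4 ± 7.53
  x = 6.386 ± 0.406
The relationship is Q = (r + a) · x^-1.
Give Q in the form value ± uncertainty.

53.07 ± 3.58

Let u = r + a = 338.9. δu = √(δr² + δa²) = √(0.206 + 56.7) = 7.54, so δu/u = 0.0223.
Q is then a monomial in u, x:
δQ/Q = √((δu/u)² + (-1·δx/x)²) = √(0.000495 + 0.00404) = 0.0674
Q = 53.07, so δQ = 0.0674 × 53.07 = 3.58.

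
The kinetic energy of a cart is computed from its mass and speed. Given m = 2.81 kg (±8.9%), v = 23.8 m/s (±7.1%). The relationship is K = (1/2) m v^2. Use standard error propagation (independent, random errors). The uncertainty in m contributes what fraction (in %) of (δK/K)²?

28.2%

(δK/K)² = (1·δm/m)² + (2·δv/v)²
  m term: (1×0.0890)² = 0.00792
  v term: (2×0.0710)² = 0.0202
Total = 0.0281. Share from m = 0.00792/0.0281 = 0.282.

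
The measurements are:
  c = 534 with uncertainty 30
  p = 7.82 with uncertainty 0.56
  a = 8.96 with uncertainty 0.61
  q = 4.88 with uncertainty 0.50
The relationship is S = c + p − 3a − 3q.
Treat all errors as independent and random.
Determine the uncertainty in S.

30.1

Absolute uncertainties add in quadrature for a linear combination:
  (δc)² = 900;  (δp)² = 0.314;  (3·δa)² = 3.35;  (3·δq)² = 2.25
δS = √(906) = 30.1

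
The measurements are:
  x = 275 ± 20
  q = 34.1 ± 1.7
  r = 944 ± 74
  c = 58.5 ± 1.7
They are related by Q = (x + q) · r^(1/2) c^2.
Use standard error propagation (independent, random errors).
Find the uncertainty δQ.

Let u = x + q = 309. δu = √(δx² + δq²) = √(400 + 2.89) = 20.1, so δu/u = 0.0649.
Q is then a monomial in u, r, c:
δQ/Q = √((δu/u)² + (½·δr/r)² + (2·δc/c)²) = √(0.00422 + 0.00154 + 0.00338) = 0.0956
Q = 3.25e+07, so δQ = 0.0956 × 3.25e+07 = 3.11e+06.

3.11e+06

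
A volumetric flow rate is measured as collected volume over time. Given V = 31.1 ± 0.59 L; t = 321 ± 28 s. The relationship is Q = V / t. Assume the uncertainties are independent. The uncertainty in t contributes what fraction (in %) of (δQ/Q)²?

95.5%

(δQ/Q)² = (1·δV/V)² + (-1·δt/t)²
  V term: (1×0.0190)² = 0.000360
  t term: (-1×0.0872)² = 0.00761
Total = 0.00797. Share from t = 0.00761/0.00797 = 0.955.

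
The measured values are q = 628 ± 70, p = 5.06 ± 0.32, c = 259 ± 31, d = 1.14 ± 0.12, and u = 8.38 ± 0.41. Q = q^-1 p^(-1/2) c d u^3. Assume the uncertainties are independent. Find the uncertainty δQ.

30.2

Relative error in a monomial: (δQ/Q)² = Σ (nᵢ · δxᵢ/xᵢ)².
  (-1·δq/q)² = (-1×0.111)² = 0.0124;  (−½·δp/p)² = (-0.5×0.0632)² = 0.001000;  (1·δc/c)² = (1×0.120)² = 0.0143;  (1·δd/d)² = (1×0.105)² = 0.0111;  (3·δu/u)² = (3×0.0489)² = 0.0215
δQ/Q = √(0.0604) = 0.246
Q = 123, so δQ = 0.246 × 123 = 30.2.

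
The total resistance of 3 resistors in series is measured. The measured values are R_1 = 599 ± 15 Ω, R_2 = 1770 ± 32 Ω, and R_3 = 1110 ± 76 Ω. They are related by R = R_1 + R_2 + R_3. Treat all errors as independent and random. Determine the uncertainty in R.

83.8 Ω

For a sum/difference, combine absolute errors in quadrature:
  (δR_1)² = 225;  (δR_2)² = 1020;  (δR_3)² = 5780
δR = √(7020) = 83.8 Ω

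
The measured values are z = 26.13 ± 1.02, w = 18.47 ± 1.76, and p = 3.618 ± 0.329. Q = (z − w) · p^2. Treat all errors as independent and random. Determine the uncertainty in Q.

32.3

Let u = z − w = 7.660. δu = √(δz² + δw²) = √(1.04 + 3.10) = 2.03, so δu/u = 0.266.
Q is then a monomial in u, p:
δQ/Q = √((δu/u)² + (2·δp/p)²) = √(0.0705 + 0.0331) = 0.322
Q = 100.3, so δQ = 0.322 × 100.3 = 32.3.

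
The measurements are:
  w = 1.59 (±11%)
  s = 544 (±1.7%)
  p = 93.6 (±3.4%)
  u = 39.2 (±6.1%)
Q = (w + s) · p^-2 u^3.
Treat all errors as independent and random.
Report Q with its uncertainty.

Let h = w + s = 546. δh = √(δw² + δs²) = √(0.0306 + 85.5) = 9.25, so δh/h = 0.0170.
Q is then a monomial in h, p, u:
δQ/Q = √((δh/h)² + (-2·δp/p)² + (3·δu/u)²) = √(0.000287 + 0.00462 + 0.0335) = 0.196
Q = 3750, so δQ = 0.196 × 3750 = 735.

3750 ± 735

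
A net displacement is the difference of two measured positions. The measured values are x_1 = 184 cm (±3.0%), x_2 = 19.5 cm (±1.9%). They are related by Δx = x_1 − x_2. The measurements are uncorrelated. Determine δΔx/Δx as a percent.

Sums and differences: (δΔx)² = Σ (cᵢ δxᵢ)².
  (δx_1)² = 30.5;  (δx_2)² = 0.137
δΔx = √(30.6) = 5.53 cm
Δx = 164 cm, so δΔx/Δx = 5.53/164 = 0.0336.

3.36%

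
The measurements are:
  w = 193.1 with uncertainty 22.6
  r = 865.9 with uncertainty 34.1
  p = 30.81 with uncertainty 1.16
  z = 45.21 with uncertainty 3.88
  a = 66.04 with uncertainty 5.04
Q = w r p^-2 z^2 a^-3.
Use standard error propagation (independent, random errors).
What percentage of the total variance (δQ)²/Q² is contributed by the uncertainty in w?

13.3%

(δQ/Q)² = (1·δw/w)² + (1·δr/r)² + (-2·δp/p)² + (2·δz/z)² + (-3·δa/a)²
  w term: (1×0.117)² = 0.0137
  r term: (1×0.0394)² = 0.00155
  p term: (-2×0.0377)² = 0.00567
  z term: (2×0.0858)² = 0.0295
  a term: (-3×0.0763)² = 0.0524
Total = 0.103. Share from w = 0.0137/0.103 = 0.133.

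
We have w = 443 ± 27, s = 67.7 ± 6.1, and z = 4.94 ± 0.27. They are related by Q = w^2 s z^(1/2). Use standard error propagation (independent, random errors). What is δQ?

Relative error in a monomial: (δQ/Q)² = Σ (nᵢ · δxᵢ/xᵢ)².
  (2·δw/w)² = (2×0.0609)² = 0.0149;  (1·δs/s)² = (1×0.0901)² = 0.00812;  (½·δz/z)² = (0.5×0.0547)² = 0.000747
δQ/Q = √(0.0237) = 0.154
Q = 2.95e+07, so δQ = 0.154 × 2.95e+07 = 4.55e+06.

4.55e+06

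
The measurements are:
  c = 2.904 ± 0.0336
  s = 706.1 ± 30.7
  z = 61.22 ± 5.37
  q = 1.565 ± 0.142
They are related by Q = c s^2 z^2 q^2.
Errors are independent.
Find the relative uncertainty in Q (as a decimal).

Q is a product of powers, so relative uncertainties combine in quadrature:
  (1·δc/c)² = (1×0.0116)² = 0.000134;  (2·δs/s)² = (2×0.0435)² = 0.00756;  (2·δz/z)² = (2×0.0877)² = 0.0308;  (2·δq/q)² = (2×0.0907)² = 0.0329
δQ/Q = √(0.0714) = 0.267

0.267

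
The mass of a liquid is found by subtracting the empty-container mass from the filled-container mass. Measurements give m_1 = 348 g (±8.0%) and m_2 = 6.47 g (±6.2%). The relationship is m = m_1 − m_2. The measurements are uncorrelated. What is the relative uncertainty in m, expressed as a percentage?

Sums and differences: (δm)² = Σ (cᵢ δxᵢ)².
  (δm_1)² = 775;  (δm_2)² = 0.161
δm = √(775) = 27.8 g
m = 342 g, so δm/m = 27.8/342 = 0.0815.

8.15%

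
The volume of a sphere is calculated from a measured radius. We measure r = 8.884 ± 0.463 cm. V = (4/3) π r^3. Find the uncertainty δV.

V ∝ r^3, so δV/V = |3| · δr/r = 3 × 0.0521 = 0.156.
V = 2937 cm^3, so δV = 0.156 × 2937 = 459 cm^3.

459 cm^3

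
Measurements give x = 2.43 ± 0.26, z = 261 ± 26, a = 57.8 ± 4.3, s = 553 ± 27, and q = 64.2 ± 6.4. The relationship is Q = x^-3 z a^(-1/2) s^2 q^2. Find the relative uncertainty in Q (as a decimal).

0.405

Products/powers → add relative errors in quadrature, weighted by exponent:
  (-3·δx/x)² = (-3×0.107)² = 0.103;  (1·δz/z)² = (1×0.0996)² = 0.00992;  (−½·δa/a)² = (-0.5×0.0744)² = 0.00138;  (2·δs/s)² = (2×0.0488)² = 0.00954;  (2·δq/q)² = (2×0.0997)² = 0.0398
δQ/Q = √(0.164) = 0.405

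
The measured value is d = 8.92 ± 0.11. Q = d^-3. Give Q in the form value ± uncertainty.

Q ∝ d^-3, so δQ/Q = |-3| · δd/d = 3 × 0.0123 = 0.0370.
Q = 0.00141, so δQ = 0.0370 × 0.00141 = 5.21e-05.

(1.41 ± 0.0521) × 10^-3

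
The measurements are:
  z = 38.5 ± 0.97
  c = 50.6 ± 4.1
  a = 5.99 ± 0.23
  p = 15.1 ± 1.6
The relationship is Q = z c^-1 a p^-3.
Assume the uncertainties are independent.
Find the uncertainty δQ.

Q is a product of powers, so relative uncertainties combine in quadrature:
  (1·δz/z)² = (1×0.0252)² = 0.000635;  (-1·δc/c)² = (-1×0.0810)² = 0.00657;  (1·δa/a)² = (1×0.0384)² = 0.00147;  (-3·δp/p)² = (-3×0.106)² = 0.101
δQ/Q = √(0.110) = 0.331
Q = 0.00132, so δQ = 0.331 × 0.00132 = 0.000438.

0.000438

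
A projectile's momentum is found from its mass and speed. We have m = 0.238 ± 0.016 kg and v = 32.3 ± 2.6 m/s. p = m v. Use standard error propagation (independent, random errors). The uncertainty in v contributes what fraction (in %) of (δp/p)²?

(δp/p)² = (1·δm/m)² + (1·δv/v)²
  m term: (1×0.0672)² = 0.00452
  v term: (1×0.0805)² = 0.00648
Total = 0.0110. Share from v = 0.00648/0.0110 = 0.589.

58.9%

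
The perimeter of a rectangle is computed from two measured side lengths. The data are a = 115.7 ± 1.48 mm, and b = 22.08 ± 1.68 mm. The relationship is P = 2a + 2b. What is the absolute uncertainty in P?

4.48 mm

P is a linear combination, so absolute uncertainties add in quadrature:
  (2·δa)² = 8.76;  (2·δb)² = 11.3
δP = √(20.1) = 4.48 mm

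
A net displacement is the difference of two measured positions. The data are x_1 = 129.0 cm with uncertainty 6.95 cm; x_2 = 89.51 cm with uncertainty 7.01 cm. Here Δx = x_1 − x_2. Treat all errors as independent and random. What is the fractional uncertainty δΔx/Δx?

0.250

Absolute uncertainties add in quadrature for a linear combination:
  (δx_1)² = 48.3;  (δx_2)² = 49.1
δΔx = √(97.4) = 9.87 cm
Δx = 39.49 cm, so δΔx/Δx = 9.87/39.49 = 0.250.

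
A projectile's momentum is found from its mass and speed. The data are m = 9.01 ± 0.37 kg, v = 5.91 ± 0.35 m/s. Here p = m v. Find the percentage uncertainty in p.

7.21%

Each factor contributes (exponent × relative error)² to (δp/p)²:
  (1·δm/m)² = (1×0.0411)² = 0.00169;  (1·δv/v)² = (1×0.0592)² = 0.00351
δp/p = √(0.00519) = 0.0721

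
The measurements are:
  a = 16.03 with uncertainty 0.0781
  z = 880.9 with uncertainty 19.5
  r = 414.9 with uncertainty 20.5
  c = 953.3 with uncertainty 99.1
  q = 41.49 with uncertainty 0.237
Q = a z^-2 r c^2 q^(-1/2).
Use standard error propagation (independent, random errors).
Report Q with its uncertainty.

1209 ± 264

Since Q is a product/quotient, work with relative uncertainties:
  (1·δa/a)² = (1×0.00487)² = 2.37e-05;  (-2·δz/z)² = (-2×0.0221)² = 0.00196;  (1·δr/r)² = (1×0.0494)² = 0.00244;  (2·δc/c)² = (2×0.104)² = 0.0432;  (−½·δq/q)² = (-0.5×0.00571)² = 8.16e-06
δQ/Q = √(0.0477) = 0.218
Q = 1209, so δQ = 0.218 × 1209 = 264.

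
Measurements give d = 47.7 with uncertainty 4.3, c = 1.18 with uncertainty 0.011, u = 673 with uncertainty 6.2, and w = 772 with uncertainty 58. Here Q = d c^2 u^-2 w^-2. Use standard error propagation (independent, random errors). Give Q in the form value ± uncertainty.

(2.46 ± 0.436) × 10^-10

Since Q is a product/quotient, work with relative uncertainties:
  (1·δd/d)² = (1×0.0901)² = 0.00813;  (2·δc/c)² = (2×0.00932)² = 0.000348;  (-2·δu/u)² = (-2×0.00921)² = 0.000339;  (-2·δw/w)² = (-2×0.0751)² = 0.0226
δQ/Q = √(0.0314) = 0.177
Q = 2.46e-10, so δQ = 0.177 × 2.46e-10 = 4.36e-11.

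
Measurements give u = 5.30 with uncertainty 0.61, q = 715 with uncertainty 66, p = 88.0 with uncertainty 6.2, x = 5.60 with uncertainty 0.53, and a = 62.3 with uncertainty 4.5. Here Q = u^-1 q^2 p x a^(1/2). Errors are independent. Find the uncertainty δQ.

Relative error in a monomial: (δQ/Q)² = Σ (nᵢ · δxᵢ/xᵢ)².
  (-1·δu/u)² = (-1×0.115)² = 0.0132;  (2·δq/q)² = (2×0.0923)² = 0.0341;  (1·δp/p)² = (1×0.0705)² = 0.00496;  (1·δx/x)² = (1×0.0946)² = 0.00896;  (½·δa/a)² = (0.5×0.0722)² = 0.00130
δQ/Q = √(0.0626) = 0.250
Q = 3.75e+08, so δQ = 0.250 × 3.75e+08 = 9.38e+07.

9.38e+07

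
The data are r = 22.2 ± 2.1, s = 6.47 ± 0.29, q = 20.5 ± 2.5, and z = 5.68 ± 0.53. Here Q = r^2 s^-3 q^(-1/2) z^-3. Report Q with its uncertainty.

Since Q is a product/quotient, work with relative uncertainties:
  (2·δr/r)² = (2×0.0946)² = 0.0358;  (-3·δs/s)² = (-3×0.0448)² = 0.0181;  (−½·δq/q)² = (-0.5×0.122)² = 0.00372;  (-3·δz/z)² = (-3×0.0933)² = 0.0784
δQ/Q = √(0.136) = 0.369
Q = 0.00219, so δQ = 0.369 × 0.00219 = 0.000809.

0.00219 ± 0.000809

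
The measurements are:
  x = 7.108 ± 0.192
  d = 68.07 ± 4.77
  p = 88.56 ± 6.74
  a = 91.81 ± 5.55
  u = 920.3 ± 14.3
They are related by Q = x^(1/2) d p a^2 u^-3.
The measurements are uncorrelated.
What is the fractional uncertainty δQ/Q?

Relative error in a monomial: (δQ/Q)² = Σ (nᵢ · δxᵢ/xᵢ)².
  (½·δx/x)² = (0.5×0.0270)² = 0.000182;  (1·δd/d)² = (1×0.0701)² = 0.00491;  (1·δp/p)² = (1×0.0761)² = 0.00579;  (2·δa/a)² = (2×0.0605)² = 0.0146;  (-3·δu/u)² = (-3×0.0155)² = 0.00217
δQ/Q = √(0.0277) = 0.166

0.166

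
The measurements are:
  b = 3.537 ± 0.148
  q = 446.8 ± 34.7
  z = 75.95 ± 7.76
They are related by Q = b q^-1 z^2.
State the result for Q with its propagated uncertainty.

Each factor contributes (exponent × relative error)² to (δQ/Q)²:
  (1·δb/b)² = (1×0.0418)² = 0.00175;  (-1·δq/q)² = (-1×0.0777)² = 0.00603;  (2·δz/z)² = (2×0.102)² = 0.0418
δQ/Q = √(0.0495) = 0.223
Q = 45.66, so δQ = 0.223 × 45.66 = 10.2.

45.66 ± 10.2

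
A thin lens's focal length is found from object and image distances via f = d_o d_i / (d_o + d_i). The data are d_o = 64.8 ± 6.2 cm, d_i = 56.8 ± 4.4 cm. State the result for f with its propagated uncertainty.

30.3 ± 1.84 cm

∂f/∂d_o = (d_i/(d_o+d_i))² = 0.218;  ∂f/∂d_i = (d_o/(d_o+d_i))² = 0.284
δf = √((∂f/∂d_o · δd_o)² + (∂f/∂d_i · δd_i)²) = √(1.83 + 1.56) = 1.84 cm
f = 30.3 cm.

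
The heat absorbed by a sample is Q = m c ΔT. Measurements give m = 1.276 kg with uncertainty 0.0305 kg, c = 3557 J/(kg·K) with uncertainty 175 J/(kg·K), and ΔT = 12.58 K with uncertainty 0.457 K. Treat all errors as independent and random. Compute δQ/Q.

Relative error in a monomial: (δQ/Q)² = Σ (nᵢ · δxᵢ/xᵢ)².
  (1·δm/m)² = (1×0.0239)² = 0.000571;  (1·δc/c)² = (1×0.0492)² = 0.00242;  (1·δΔT/ΔT)² = (1×0.0363)² = 0.00132
δQ/Q = √(0.00431) = 0.0657

0.0657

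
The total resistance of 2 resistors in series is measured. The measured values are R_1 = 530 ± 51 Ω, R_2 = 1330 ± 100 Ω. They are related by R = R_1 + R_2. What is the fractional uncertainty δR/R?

Absolute uncertainties add in quadrature for a linear combination:
  (δR_1)² = 2600;  (δR_2)² = 10000
δR = √(12600) = 112 Ω
R = 1860 Ω, so δR/R = 112/1860 = 0.0604.

0.0604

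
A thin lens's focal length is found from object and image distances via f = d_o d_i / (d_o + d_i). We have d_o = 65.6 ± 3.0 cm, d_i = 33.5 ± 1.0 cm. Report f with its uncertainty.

∂f/∂d_o = (d_i/(d_o+d_i))² = 0.114;  ∂f/∂d_i = (d_o/(d_o+d_i))² = 0.438
δf = √((∂f/∂d_o · δd_o)² + (∂f/∂d_i · δd_i)²) = √(0.118 + 0.192) = 0.556 cm
f = 22.2 cm.

22.2 ± 0.556 cm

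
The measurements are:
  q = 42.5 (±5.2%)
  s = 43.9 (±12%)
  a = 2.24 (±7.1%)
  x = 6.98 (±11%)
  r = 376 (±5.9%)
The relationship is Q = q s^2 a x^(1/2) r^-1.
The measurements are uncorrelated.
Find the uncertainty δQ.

Since Q is a product/quotient, work with relative uncertainties:
  (1·δq/q)² = (1×0.0520)² = 0.00270;  (2·δs/s)² = (2×0.120)² = 0.0576;  (1·δa/a)² = (1×0.0710)² = 0.00504;  (½·δx/x)² = (0.5×0.110)² = 0.00302;  (-1·δr/r)² = (-1×0.0590)² = 0.00348
δQ/Q = √(0.0719) = 0.268
Q = 1290, so δQ = 0.268 × 1290 = 346.

346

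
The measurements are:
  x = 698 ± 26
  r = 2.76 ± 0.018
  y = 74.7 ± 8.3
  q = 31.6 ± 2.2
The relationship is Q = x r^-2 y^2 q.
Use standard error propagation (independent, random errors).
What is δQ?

3.82e+06

Relative error in a monomial: (δQ/Q)² = Σ (nᵢ · δxᵢ/xᵢ)².
  (1·δx/x)² = (1×0.0372)² = 0.00139;  (-2·δr/r)² = (-2×0.00652)² = 0.000170;  (2·δy/y)² = (2×0.111)² = 0.0494;  (1·δq/q)² = (1×0.0696)² = 0.00485
δQ/Q = √(0.0558) = 0.236
Q = 1.62e+07, so δQ = 0.236 × 1.62e+07 = 3.82e+06.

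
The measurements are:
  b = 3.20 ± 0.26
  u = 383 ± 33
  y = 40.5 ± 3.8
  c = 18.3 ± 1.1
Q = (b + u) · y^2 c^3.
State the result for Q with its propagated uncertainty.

Let w = b + u = 386. δw = √(δb² + δu²) = √(0.0676 + 1090) = 33.0, so δw/w = 0.0855.
Q is then a monomial in w, y, c:
δQ/Q = √((δw/w)² + (2·δy/y)² + (3·δc/c)²) = √(0.00730 + 0.0352 + 0.0325) = 0.274
Q = 3.88e+09, so δQ = 0.274 × 3.88e+09 = 1.06e+09.

(3.88 ± 1.06) × 10^9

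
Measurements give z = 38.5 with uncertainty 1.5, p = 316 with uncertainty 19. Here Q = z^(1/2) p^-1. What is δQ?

0.00124

Each factor contributes (exponent × relative error)² to (δQ/Q)²:
  (½·δz/z)² = (0.5×0.0390)² = 0.000379;  (-1·δp/p)² = (-1×0.0601)² = 0.00362
δQ/Q = √(0.00399) = 0.0632
Q = 0.0196, so δQ = 0.0632 × 0.0196 = 0.00124.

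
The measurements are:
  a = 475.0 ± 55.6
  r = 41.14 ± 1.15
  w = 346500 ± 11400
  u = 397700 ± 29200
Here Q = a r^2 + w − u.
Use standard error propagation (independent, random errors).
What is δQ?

Let p = a·r^2 = 803900. δp/p = √((1·δa/a)² + (2·δr/r)²) = √(0.0137 + 0.00313) = 0.130, so δp = 1.04e+05.
Q = p + w − u: δQ = √(δp² + δw² + δu²) = √(1.09e+10 + 1.3e+08 + 8.53e+08) = 1.09e+05

1.09e+05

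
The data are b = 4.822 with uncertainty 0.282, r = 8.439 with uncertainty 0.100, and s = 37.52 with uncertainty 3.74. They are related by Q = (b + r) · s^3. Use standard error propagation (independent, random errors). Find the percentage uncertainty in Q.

30.0%

Let u = b + r = 13.26. δu = √(δb² + δr²) = √(0.0795 + 0.0100) = 0.299, so δu/u = 0.0226.
Q is then a monomial in u, s:
δQ/Q = √((δu/u)² + (3·δs/s)²) = √(0.000509 + 0.0894) = 0.300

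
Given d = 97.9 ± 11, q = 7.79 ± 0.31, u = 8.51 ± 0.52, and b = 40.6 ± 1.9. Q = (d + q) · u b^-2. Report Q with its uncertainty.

0.546 ± 0.0834

Let w = d + q = 106. δw = √(δd² + δq²) = √(121 + 0.0961) = 11.0, so δw/w = 0.104.
Q is then a monomial in w, u, b:
δQ/Q = √((δw/w)² + (1·δu/u)² + (-2·δb/b)²) = √(0.0108 + 0.00373 + 0.00876) = 0.153
Q = 0.546, so δQ = 0.153 × 0.546 = 0.0834.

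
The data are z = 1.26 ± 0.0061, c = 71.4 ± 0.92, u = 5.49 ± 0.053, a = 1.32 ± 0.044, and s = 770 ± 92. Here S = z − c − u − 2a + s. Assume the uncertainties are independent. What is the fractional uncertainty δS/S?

0.133

Sums and differences: (δS)² = Σ (cᵢ δxᵢ)².
  (δz)² = 3.72e-05;  (δc)² = 0.846;  (δu)² = 0.00281;  (2·δa)² = 0.00774;  (δs)² = 8460
δS = √(8460) = 92.0
S = 692, so δS/S = 92.0/692 = 0.133.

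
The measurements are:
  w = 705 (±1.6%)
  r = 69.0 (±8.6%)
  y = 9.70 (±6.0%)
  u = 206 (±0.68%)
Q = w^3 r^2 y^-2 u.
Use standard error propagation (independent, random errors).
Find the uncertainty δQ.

7.86e+11

Q is a product of powers, so relative uncertainties combine in quadrature:
  (3·δw/w)² = (3×0.0160)² = 0.00230;  (2·δr/r)² = (2×0.0860)² = 0.0296;  (-2·δy/y)² = (-2×0.0600)² = 0.0144;  (1·δu/u)² = (1×0.00680)² = 4.62e-05
δQ/Q = √(0.0463) = 0.215
Q = 3.65e+12, so δQ = 0.215 × 3.65e+12 = 7.86e+11.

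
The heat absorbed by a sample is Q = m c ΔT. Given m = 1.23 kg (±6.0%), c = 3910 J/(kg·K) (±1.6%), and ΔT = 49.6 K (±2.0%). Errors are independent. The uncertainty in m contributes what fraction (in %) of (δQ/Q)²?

(δQ/Q)² = (1·δm/m)² + (1·δc/c)² + (1·δΔT/ΔT)²
  m term: (1×0.0600)² = 0.00360
  c term: (1×0.0160)² = 0.000256
  ΔT term: (1×0.0200)² = 0.000400
Total = 0.00426. Share from m = 0.00360/0.00426 = 0.846.

84.6%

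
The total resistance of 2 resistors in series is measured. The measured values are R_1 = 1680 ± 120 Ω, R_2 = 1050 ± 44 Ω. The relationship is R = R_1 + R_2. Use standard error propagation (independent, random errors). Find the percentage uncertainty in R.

4.68%

Each term contributes (cᵢ δxᵢ)² to (δR)²:
  (δR_1)² = 14400;  (δR_2)² = 1940
δR = √(16300) = 128 Ω
R = 2730 Ω, so δR/R = 128/2730 = 0.0468.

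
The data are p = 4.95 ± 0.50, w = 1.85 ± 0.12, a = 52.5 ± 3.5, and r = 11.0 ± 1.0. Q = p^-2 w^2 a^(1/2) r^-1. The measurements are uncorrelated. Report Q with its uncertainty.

0.0920 ± 0.0238

Relative error in a monomial: (δQ/Q)² = Σ (nᵢ · δxᵢ/xᵢ)².
  (-2·δp/p)² = (-2×0.101)² = 0.0408;  (2·δw/w)² = (2×0.0649)² = 0.0168;  (½·δa/a)² = (0.5×0.0667)² = 0.00111;  (-1·δr/r)² = (-1×0.0909)² = 0.00826
δQ/Q = √(0.0670) = 0.259
Q = 0.0920, so δQ = 0.259 × 0.0920 = 0.0238.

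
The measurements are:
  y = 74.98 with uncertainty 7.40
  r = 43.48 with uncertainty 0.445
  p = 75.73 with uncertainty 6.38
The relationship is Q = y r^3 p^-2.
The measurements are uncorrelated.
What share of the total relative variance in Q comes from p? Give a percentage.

72.7%

(δQ/Q)² = (1·δy/y)² + (3·δr/r)² + (-2·δp/p)²
  y term: (1×0.0987)² = 0.00974
  r term: (3×0.0102)² = 0.000943
  p term: (-2×0.0842)² = 0.0284
Total = 0.0391. Share from p = 0.0284/0.0391 = 0.727.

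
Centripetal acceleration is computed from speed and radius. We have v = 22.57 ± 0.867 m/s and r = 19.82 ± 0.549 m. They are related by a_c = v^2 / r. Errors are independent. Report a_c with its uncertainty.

a_c is a product of powers, so relative uncertainties combine in quadrature:
  (2·δv/v)² = (2×0.0384)² = 0.00590;  (-1·δr/r)² = (-1×0.0277)² = 0.000767
δa_c/a_c = √(0.00667) = 0.0817
a_c = 25.70 m/s^2, so δa_c = 0.0817 × 25.70 = 2.10 m/s^2.

25.70 ± 2.10 m/s^2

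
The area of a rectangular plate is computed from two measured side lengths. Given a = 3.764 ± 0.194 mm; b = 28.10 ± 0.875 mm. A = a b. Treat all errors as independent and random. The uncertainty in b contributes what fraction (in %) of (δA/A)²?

(δA/A)² = (1·δa/a)² + (1·δb/b)²
  a term: (1×0.0515)² = 0.00266
  b term: (1×0.0311)² = 0.000970
Total = 0.00363. Share from b = 0.000970/0.00363 = 0.267.

26.7%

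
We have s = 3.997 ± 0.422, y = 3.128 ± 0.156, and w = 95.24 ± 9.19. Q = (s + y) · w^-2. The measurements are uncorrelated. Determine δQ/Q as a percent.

20.3%

Let u = s + y = 7.125. δu = √(δs² + δy²) = √(0.178 + 0.0243) = 0.450, so δu/u = 0.0631.
Q is then a monomial in u, w:
δQ/Q = √((δu/u)² + (-2·δw/w)²) = √(0.00399 + 0.0372) = 0.203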